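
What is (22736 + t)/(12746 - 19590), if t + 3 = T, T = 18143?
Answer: -10219/1711 ≈ -5.9725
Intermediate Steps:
t = 18140 (t = -3 + 18143 = 18140)
(22736 + t)/(12746 - 19590) = (22736 + 18140)/(12746 - 19590) = 40876/(-6844) = 40876*(-1/6844) = -10219/1711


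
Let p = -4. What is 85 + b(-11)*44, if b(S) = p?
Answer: -91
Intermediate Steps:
b(S) = -4
85 + b(-11)*44 = 85 - 4*44 = 85 - 176 = -91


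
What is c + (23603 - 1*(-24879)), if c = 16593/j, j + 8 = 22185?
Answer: 1075201907/22177 ≈ 48483.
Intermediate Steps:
j = 22177 (j = -8 + 22185 = 22177)
c = 16593/22177 ≈ 0.74821
c + (23603 - 1*(-24879)) = 16593/22177 + (23603 - 1*(-24879)) = 16593/22177 + (23603 + 24879) = 16593/22177 + 48482 = 1075201907/22177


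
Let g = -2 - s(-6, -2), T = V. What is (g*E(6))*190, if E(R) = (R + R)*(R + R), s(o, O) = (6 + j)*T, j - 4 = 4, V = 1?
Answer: -437760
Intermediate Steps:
T = 1
j = 8 (j = 4 + 4 = 8)
s(o, O) = 14 (s(o, O) = (6 + 8)*1 = 14*1 = 14)
g = -16 (g = -2 - 1*14 = -2 - 14 = -16)
E(R) = 4*R**2 (E(R) = (2*R)*(2*R) = 4*R**2)
(g*E(6))*190 = -64*6**2*190 = -64*36*190 = -16*144*190 = -2304*190 = -437760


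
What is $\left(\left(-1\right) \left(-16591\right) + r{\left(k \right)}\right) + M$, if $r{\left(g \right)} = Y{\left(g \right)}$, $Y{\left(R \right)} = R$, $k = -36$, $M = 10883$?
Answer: $27438$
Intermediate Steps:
$r{\left(g \right)} = g$
$\left(\left(-1\right) \left(-16591\right) + r{\left(k \right)}\right) + M = \left(\left(-1\right) \left(-16591\right) - 36\right) + 10883 = \left(16591 - 36\right) + 10883 = 16555 + 10883 = 27438$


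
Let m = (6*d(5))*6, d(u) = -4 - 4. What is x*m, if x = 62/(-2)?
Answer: 8928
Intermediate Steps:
d(u) = -8
m = -288 (m = (6*(-8))*6 = -48*6 = -288)
x = -31 (x = 62*(-½) = -31)
x*m = -31*(-288) = 8928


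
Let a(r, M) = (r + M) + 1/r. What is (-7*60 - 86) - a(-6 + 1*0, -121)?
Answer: -2273/6 ≈ -378.83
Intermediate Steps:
a(r, M) = M + r + 1/r (a(r, M) = (M + r) + 1/r = M + r + 1/r)
(-7*60 - 86) - a(-6 + 1*0, -121) = (-7*60 - 86) - (-121 + (-6 + 1*0) + 1/(-6 + 1*0)) = (-420 - 86) - (-121 + (-6 + 0) + 1/(-6 + 0)) = -506 - (-121 - 6 + 1/(-6)) = -506 - (-121 - 6 - 1/6) = -506 - 1*(-763/6) = -506 + 763/6 = -2273/6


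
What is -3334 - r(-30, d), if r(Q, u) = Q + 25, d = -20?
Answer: -3329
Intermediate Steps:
r(Q, u) = 25 + Q
-3334 - r(-30, d) = -3334 - (25 - 30) = -3334 - 1*(-5) = -3334 + 5 = -3329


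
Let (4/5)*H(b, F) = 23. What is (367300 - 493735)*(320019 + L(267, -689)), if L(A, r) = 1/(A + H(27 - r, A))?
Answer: -47866075985235/1183 ≈ -4.0462e+10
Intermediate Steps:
H(b, F) = 115/4 (H(b, F) = (5/4)*23 = 115/4)
L(A, r) = 1/(115/4 + A) (L(A, r) = 1/(A + 115/4) = 1/(115/4 + A))
(367300 - 493735)*(320019 + L(267, -689)) = (367300 - 493735)*(320019 + 4/(115 + 4*267)) = -126435*(320019 + 4/(115 + 1068)) = -126435*(320019 + 4/1183) = -126435*378582481/1183 = -47866075985235/1183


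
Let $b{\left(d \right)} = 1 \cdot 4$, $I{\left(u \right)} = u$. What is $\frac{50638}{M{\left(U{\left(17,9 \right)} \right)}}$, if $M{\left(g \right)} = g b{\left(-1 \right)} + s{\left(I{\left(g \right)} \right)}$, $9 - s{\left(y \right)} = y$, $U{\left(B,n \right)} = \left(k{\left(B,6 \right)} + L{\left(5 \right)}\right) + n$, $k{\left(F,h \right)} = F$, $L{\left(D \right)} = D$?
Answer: $\frac{25319}{51} \approx 496.45$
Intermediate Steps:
$b{\left(d \right)} = 4$
$U{\left(B,n \right)} = 5 + B + n$ ($U{\left(B,n \right)} = \left(B + 5\right) + n = \left(5 + B\right) + n = 5 + B + n$)
$s{\left(y \right)} = 9 - y$
$M{\left(g \right)} = 9 + 3 g$ ($M{\left(g \right)} = g 4 - \left(-9 + g\right) = 4 g - \left(-9 + g\right) = 9 + 3 g$)
$\frac{50638}{M{\left(U{\left(17,9 \right)} \right)}} = \frac{50638}{9 + 3 \left(5 + 17 + 9\right)} = \frac{50638}{9 + 3 \cdot 31} = \frac{50638}{9 + 93} = \frac{50638}{102} = 50638 \cdot \frac{1}{102} = \frac{25319}{51}$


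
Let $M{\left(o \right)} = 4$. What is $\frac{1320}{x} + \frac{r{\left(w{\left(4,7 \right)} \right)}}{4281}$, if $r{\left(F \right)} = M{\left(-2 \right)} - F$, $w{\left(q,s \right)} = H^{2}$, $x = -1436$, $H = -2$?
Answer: $- \frac{330}{359} \approx -0.91922$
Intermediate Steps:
$w{\left(q,s \right)} = 4$ ($w{\left(q,s \right)} = \left(-2\right)^{2} = 4$)
$r{\left(F \right)} = 4 - F$
$\frac{1320}{x} + \frac{r{\left(w{\left(4,7 \right)} \right)}}{4281} = \frac{1320}{-1436} + \frac{4 - 4}{4281} = 1320 \left(- \frac{1}{1436}\right) + \left(4 - 4\right) \frac{1}{4281} = - \frac{330}{359} + 0 \cdot \frac{1}{4281} = - \frac{330}{359} + 0 = - \frac{330}{359}$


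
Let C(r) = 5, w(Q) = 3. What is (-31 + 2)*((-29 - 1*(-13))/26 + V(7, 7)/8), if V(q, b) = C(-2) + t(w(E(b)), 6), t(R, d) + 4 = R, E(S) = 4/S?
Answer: 87/26 ≈ 3.3462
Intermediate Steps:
t(R, d) = -4 + R
V(q, b) = 4 (V(q, b) = 5 + (-4 + 3) = 5 - 1 = 4)
(-31 + 2)*((-29 - 1*(-13))/26 + V(7, 7)/8) = (-31 + 2)*((-29 - 1*(-13))/26 + 4/8) = -29*((-29 + 13)*(1/26) + 4*(⅛)) = -29*(-16*1/26 + ½) = -29*(-8/13 + ½) = -29*(-3/26) = 87/26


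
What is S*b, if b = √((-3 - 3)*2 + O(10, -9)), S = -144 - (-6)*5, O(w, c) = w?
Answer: -114*I*√2 ≈ -161.22*I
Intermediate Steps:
S = -114 (S = -144 - 1*(-30) = -144 + 30 = -114)
b = I*√2 (b = √((-3 - 3)*2 + 10) = √(-6*2 + 10) = √(-12 + 10) = √(-2) = I*√2 ≈ 1.4142*I)
S*b = -114*I*√2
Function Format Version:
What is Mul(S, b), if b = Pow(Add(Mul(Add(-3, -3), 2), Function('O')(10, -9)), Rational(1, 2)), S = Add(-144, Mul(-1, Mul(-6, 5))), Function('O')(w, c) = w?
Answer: Mul(-114, I, Pow(2, Rational(1, 2))) ≈ Mul(-161.22, I)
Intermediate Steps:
S = -114 (S = Add(-144, Mul(-1, -30)) = Add(-144, 30) = -114)
b = Mul(I, Pow(2, Rational(1, 2))) (b = Pow(Add(Mul(Add(-3, -3), 2), 10), Rational(1, 2)) = Pow(Add(Mul(-6, 2), 10), Rational(1, 2)) = Pow(Add(-12, 10), Rational(1, 2)) = Pow(-2, Rational(1, 2)) = Mul(I, Pow(2, Rational(1, 2))) ≈ Mul(1.4142, I))
Mul(S, b) = Mul(-114, Mul(I, Pow(2, Rational(1, 2)))) = Mul(-114, I, Pow(2, Rational(1, 2)))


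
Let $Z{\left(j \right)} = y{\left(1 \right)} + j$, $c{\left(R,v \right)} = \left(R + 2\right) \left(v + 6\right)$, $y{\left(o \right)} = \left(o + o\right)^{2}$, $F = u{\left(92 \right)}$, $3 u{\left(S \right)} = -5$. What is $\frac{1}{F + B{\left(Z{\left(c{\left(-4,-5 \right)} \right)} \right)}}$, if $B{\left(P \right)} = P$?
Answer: $3$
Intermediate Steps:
$u{\left(S \right)} = - \frac{5}{3}$ ($u{\left(S \right)} = \frac{1}{3} \left(-5\right) = - \frac{5}{3}$)
$F = - \frac{5}{3} \approx -1.6667$
$y{\left(o \right)} = 4 o^{2}$ ($y{\left(o \right)} = \left(2 o\right)^{2} = 4 o^{2}$)
$c{\left(R,v \right)} = \left(2 + R\right) \left(6 + v\right)$
$Z{\left(j \right)} = 4 + j$ ($Z{\left(j \right)} = 4 \cdot 1^{2} + j = 4 \cdot 1 + j = 4 + j$)
$\frac{1}{F + B{\left(Z{\left(c{\left(-4,-5 \right)} \right)} \right)}} = \frac{1}{- \frac{5}{3} + \left(4 + \left(12 + 2 \left(-5\right) + 6 \left(-4\right) - -20\right)\right)} = \frac{1}{- \frac{5}{3} + \left(4 + \left(12 - 10 - 24 + 20\right)\right)} = \frac{1}{- \frac{5}{3} + \left(4 - 2\right)} = \frac{1}{- \frac{5}{3} + 2} = \frac{1}{\frac{1}{3}} = 3$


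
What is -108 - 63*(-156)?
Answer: 9720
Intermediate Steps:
-108 - 63*(-156) = -108 + 9828 = 9720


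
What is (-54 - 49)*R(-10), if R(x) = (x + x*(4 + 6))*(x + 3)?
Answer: -79310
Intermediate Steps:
R(x) = 11*x*(3 + x) (R(x) = (x + x*10)*(3 + x) = (x + 10*x)*(3 + x) = (11*x)*(3 + x) = 11*x*(3 + x))
(-54 - 49)*R(-10) = (-54 - 49)*(11*(-10)*(3 - 10)) = -1133*(-10)*(-7) = -103*770 = -79310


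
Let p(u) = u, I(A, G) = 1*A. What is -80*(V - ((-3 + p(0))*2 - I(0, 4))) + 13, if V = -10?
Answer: 333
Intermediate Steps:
I(A, G) = A
-80*(V - ((-3 + p(0))*2 - I(0, 4))) + 13 = -80*(-10 - ((-3 + 0)*2 - 1*0)) + 13 = -80*(-10 - (-3*2 + 0)) + 13 = -80*(-10 - (-6 + 0)) + 13 = -80*(-10 - 1*(-6)) + 13 = -80*(-10 + 6) + 13 = -80*(-4) + 13 = 320 + 13 = 333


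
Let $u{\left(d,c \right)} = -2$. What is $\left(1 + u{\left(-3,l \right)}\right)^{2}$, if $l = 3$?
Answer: $1$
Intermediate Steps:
$\left(1 + u{\left(-3,l \right)}\right)^{2} = \left(1 - 2\right)^{2} = \left(-1\right)^{2} = 1$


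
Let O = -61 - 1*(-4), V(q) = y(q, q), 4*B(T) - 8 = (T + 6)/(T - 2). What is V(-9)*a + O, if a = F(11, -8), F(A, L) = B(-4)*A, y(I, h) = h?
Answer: -987/4 ≈ -246.75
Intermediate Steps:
B(T) = 2 + (6 + T)/(4*(-2 + T)) (B(T) = 2 + ((T + 6)/(T - 2))/4 = 2 + ((6 + T)/(-2 + T))/4 = 2 + (6 + T)/(4*(-2 + T)))
V(q) = q
F(A, L) = 23*A/12 (F(A, L) = ((-10 + 9*(-4))/(4*(-2 - 4)))*A = ((¼)*(-10 - 36)/(-6))*A = ((¼)*(-⅙)*(-46))*A = 23*A/12)
O = -57 (O = -61 + 4 = -57)
a = 253/12 (a = (23/12)*11 = 253/12 ≈ 21.083)
V(-9)*a + O = -9*253/12 - 57 = -759/4 - 57 = -987/4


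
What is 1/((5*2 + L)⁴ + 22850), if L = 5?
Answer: 1/73475 ≈ 1.3610e-5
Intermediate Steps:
1/((5*2 + L)⁴ + 22850) = 1/((5*2 + 5)⁴ + 22850) = 1/((10 + 5)⁴ + 22850) = 1/(15⁴ + 22850) = 1/(50625 + 22850) = 1/73475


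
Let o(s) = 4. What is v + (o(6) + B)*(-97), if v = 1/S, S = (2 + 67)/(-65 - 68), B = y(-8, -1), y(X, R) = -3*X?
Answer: -187537/69 ≈ -2717.9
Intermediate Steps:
B = 24 (B = -3*(-8) = 24)
S = -69/133 (S = 69/(-133) = 69*(-1/133) = -69/133 ≈ -0.51880)
v = -133/69 (v = 1/(-69/133) = -133/69 ≈ -1.9275)
v + (o(6) + B)*(-97) = -133/69 + (4 + 24)*(-97) = -133/69 + 28*(-97) = -133/69 - 2716 = -187537/69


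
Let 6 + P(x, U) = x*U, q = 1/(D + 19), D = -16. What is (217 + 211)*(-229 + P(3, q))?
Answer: -100152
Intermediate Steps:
q = 1/3 (q = 1/(-16 + 19) = 1/3 ≈ 0.33333)
P(x, U) = -6 + U*x (P(x, U) = -6 + x*U = -6 + U*x)
(217 + 211)*(-229 + P(3, q)) = (217 + 211)*(-229 + (-6 + (1/3)*3)) = 428*(-229 + (-6 + 1)) = 428*(-229 - 5) = 428*(-234) = -100152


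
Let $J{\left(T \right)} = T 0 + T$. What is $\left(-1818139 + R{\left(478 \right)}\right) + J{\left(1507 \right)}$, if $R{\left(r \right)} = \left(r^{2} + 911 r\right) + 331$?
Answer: $-1152359$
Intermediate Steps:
$J{\left(T \right)} = T$ ($J{\left(T \right)} = 0 + T = T$)
$R{\left(r \right)} = 331 + r^{2} + 911 r$
$\left(-1818139 + R{\left(478 \right)}\right) + J{\left(1507 \right)} = \left(-1818139 + \left(331 + 478^{2} + 911 \cdot 478\right)\right) + 1507 = \left(-1818139 + \left(331 + 228484 + 435458\right)\right) + 1507 = \left(-1818139 + 664273\right) + 1507 = -1153866 + 1507 = -1152359$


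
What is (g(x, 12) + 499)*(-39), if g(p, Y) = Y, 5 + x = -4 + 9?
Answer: -19929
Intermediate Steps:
x = 0 (x = -5 + (-4 + 9) = -5 + 5 = 0)
(g(x, 12) + 499)*(-39) = (12 + 499)*(-39) = 511*(-39) = -19929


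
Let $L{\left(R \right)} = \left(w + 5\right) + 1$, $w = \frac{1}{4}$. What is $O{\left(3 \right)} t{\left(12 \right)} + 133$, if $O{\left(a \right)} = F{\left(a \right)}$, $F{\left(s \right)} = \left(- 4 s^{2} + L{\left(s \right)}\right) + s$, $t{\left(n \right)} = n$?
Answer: $-188$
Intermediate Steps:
$w = \frac{1}{4} \approx 0.25$
$L{\left(R \right)} = \frac{25}{4}$ ($L{\left(R \right)} = \left(\frac{1}{4} + 5\right) + 1 = \frac{21}{4} + 1 = \frac{25}{4}$)
$F{\left(s \right)} = \frac{25}{4} + s - 4 s^{2}$ ($F{\left(s \right)} = \left(- 4 s^{2} + \frac{25}{4}\right) + s = \left(\frac{25}{4} - 4 s^{2}\right) + s = \frac{25}{4} + s - 4 s^{2}$)
$O{\left(a \right)} = \frac{25}{4} + a - 4 a^{2}$
$O{\left(3 \right)} t{\left(12 \right)} + 133 = \left(\frac{25}{4} + 3 - 4 \cdot 3^{2}\right) 12 + 133 = \left(\frac{25}{4} + 3 - 36\right) 12 + 133 = \left(- \frac{107}{4}\right) 12 + 133 = -321 + 133 = -188$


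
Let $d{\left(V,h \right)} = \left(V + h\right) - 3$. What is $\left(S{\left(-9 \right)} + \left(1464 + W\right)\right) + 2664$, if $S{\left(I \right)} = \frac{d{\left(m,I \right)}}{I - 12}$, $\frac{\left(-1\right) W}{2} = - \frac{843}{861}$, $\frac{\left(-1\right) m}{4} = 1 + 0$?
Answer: $\frac{3556550}{861} \approx 4130.7$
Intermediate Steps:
$m = -4$ ($m = - 4 \left(1 + 0\right) = \left(-4\right) 1 = -4$)
$d{\left(V,h \right)} = -3 + V + h$
$W = \frac{562}{287}$ ($W = - 2 \left(- \frac{843}{861}\right) = - 2 \left(\left(-843\right) \frac{1}{861}\right) = \left(-2\right) \left(- \frac{281}{287}\right) = \frac{562}{287} \approx 1.9582$)
$S{\left(I \right)} = \frac{-7 + I}{-12 + I}$ ($S{\left(I \right)} = \frac{-3 - 4 + I}{I - 12} = \frac{-7 + I}{-12 + I}$)
$\left(S{\left(-9 \right)} + \left(1464 + W\right)\right) + 2664 = \left(\frac{-7 - 9}{-12 - 9} + \left(1464 + \frac{562}{287}\right)\right) + 2664 = \left(\frac{1}{-21} \left(-16\right) + \frac{420730}{287}\right) + 2664 = \left(\left(- \frac{1}{21}\right) \left(-16\right) + \frac{420730}{287}\right) + 2664 = \left(\frac{16}{21} + \frac{420730}{287}\right) + 2664 = \frac{1262846}{861} + 2664 = \frac{3556550}{861}$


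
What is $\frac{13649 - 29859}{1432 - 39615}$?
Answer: $\frac{16210}{38183} \approx 0.42453$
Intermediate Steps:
$\frac{13649 - 29859}{1432 - 39615} = - \frac{16210}{-38183} = \left(-16210\right) \left(- \frac{1}{38183}\right) = \frac{16210}{38183}$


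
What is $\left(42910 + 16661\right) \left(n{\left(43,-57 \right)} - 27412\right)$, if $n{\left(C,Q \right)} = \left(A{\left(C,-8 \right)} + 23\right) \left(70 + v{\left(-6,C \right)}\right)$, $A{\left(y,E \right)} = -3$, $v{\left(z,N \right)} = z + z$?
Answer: $-1563857892$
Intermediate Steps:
$v{\left(z,N \right)} = 2 z$
$n{\left(C,Q \right)} = 1160$ ($n{\left(C,Q \right)} = \left(-3 + 23\right) \left(70 + 2 \left(-6\right)\right) = 20 \left(70 - 12\right) = 20 \cdot 58 = 1160$)
$\left(42910 + 16661\right) \left(n{\left(43,-57 \right)} - 27412\right) = \left(42910 + 16661\right) \left(1160 - 27412\right) = 59571 \left(-26252\right) = -1563857892$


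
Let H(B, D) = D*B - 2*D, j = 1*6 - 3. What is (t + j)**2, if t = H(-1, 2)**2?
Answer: 1521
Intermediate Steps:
j = 3 (j = 6 - 3 = 3)
H(B, D) = -2*D + B*D (H(B, D) = B*D - 2*D = -2*D + B*D)
t = 36 (t = (2*(-2 - 1))**2 = (2*(-3))**2 = (-6)**2 = 36)
(t + j)**2 = (36 + 3)**2 = 39**2 = 1521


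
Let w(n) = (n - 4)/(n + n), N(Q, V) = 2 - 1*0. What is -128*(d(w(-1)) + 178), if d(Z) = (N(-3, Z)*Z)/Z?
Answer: -23040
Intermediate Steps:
N(Q, V) = 2 (N(Q, V) = 2 + 0 = 2)
w(n) = (-4 + n)/(2*n) (w(n) = (-4 + n)/((2*n)) = (-4 + n)*(1/(2*n)) = (-4 + n)/(2*n))
d(Z) = 2 (d(Z) = (2*Z)/Z = 2)
-128*(d(w(-1)) + 178) = -128*(2 + 178) = -128*180 = -23040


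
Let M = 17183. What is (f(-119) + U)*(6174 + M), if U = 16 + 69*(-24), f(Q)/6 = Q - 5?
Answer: -55683088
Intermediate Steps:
f(Q) = -30 + 6*Q (f(Q) = 6*(Q - 5) = 6*(-5 + Q) = -30 + 6*Q)
U = -1640 (U = 16 - 1656 = -1640)
(f(-119) + U)*(6174 + M) = ((-30 + 6*(-119)) - 1640)*(6174 + 17183) = ((-30 - 714) - 1640)*23357 = (-744 - 1640)*23357 = -2384*23357 = -55683088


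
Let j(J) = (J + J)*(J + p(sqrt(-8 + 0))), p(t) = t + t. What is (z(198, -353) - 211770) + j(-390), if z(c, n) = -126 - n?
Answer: 92657 - 3120*I*sqrt(2) ≈ 92657.0 - 4412.3*I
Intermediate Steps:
p(t) = 2*t
j(J) = 2*J*(J + 4*I*sqrt(2)) (j(J) = (J + J)*(J + 2*sqrt(-8 + 0)) = (2*J)*(J + 2*sqrt(-8)) = (2*J)*(J + 2*(2*I*sqrt(2))) = (2*J)*(J + 4*I*sqrt(2)) = 2*J*(J + 4*I*sqrt(2)))
(z(198, -353) - 211770) + j(-390) = ((-126 - 1*(-353)) - 211770) + 2*(-390)*(-390 + 4*I*sqrt(2)) = ((-126 + 353) - 211770) + (304200 - 3120*I*sqrt(2)) = (227 - 211770) + (304200 - 3120*I*sqrt(2)) = -211543 + (304200 - 3120*I*sqrt(2)) = 92657 - 3120*I*sqrt(2)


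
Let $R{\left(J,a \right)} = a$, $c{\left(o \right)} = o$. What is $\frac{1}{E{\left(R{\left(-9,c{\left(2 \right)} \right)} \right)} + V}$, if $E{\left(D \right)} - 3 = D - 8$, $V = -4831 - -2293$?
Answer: $- \frac{1}{2541} \approx -0.00039355$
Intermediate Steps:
$V = -2538$ ($V = -4831 + 2293 = -2538$)
$E{\left(D \right)} = -5 + D$ ($E{\left(D \right)} = 3 + \left(D - 8\right) = 3 + \left(-8 + D\right) = -5 + D$)
$\frac{1}{E{\left(R{\left(-9,c{\left(2 \right)} \right)} \right)} + V} = \frac{1}{\left(-5 + 2\right) - 2538} = \frac{1}{-3 - 2538} = \frac{1}{-2541} = - \frac{1}{2541}$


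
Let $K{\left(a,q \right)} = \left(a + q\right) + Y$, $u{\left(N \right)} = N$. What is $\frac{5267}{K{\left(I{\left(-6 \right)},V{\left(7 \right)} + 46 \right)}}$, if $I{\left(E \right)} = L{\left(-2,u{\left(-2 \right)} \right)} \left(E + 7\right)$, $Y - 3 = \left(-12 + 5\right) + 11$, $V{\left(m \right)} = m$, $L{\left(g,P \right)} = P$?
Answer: $\frac{5267}{58} \approx 90.81$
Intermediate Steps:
$Y = 7$ ($Y = 3 + \left(\left(-12 + 5\right) + 11\right) = 3 + \left(-7 + 11\right) = 3 + 4 = 7$)
$I{\left(E \right)} = -14 - 2 E$ ($I{\left(E \right)} = - 2 \left(E + 7\right) = - 2 \left(7 + E\right) = -14 - 2 E$)
$K{\left(a,q \right)} = 7 + a + q$ ($K{\left(a,q \right)} = \left(a + q\right) + 7 = 7 + a + q$)
$\frac{5267}{K{\left(I{\left(-6 \right)},V{\left(7 \right)} + 46 \right)}} = \frac{5267}{7 - 2 + \left(7 + 46\right)} = \frac{5267}{7 + \left(-14 + 12\right) + 53} = \frac{5267}{7 - 2 + 53} = \frac{5267}{58}$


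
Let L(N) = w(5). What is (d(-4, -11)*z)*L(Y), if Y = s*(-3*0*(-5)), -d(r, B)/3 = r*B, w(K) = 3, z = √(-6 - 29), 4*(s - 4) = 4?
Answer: -396*I*√35 ≈ -2342.8*I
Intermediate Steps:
s = 5 (s = 4 + (¼)*4 = 4 + 1 = 5)
z = I*√35 (z = √(-35) = I*√35 ≈ 5.9161*I)
d(r, B) = -3*B*r (d(r, B) = -3*r*B = -3*B*r)
Y = 0 (Y = 5*(-3*0*(-5)) = 5*(0*(-5)) = 5*0 = 0)
L(N) = 3
(d(-4, -11)*z)*L(Y) = ((-3*(-11)*(-4))*(I*√35))*3 = -132*I*√35*3 = -396*I*√35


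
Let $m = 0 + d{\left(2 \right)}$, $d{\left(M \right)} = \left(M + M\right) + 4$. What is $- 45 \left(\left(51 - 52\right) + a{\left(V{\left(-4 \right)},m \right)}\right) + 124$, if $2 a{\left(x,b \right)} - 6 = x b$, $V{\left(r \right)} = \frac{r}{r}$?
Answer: $-146$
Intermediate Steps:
$d{\left(M \right)} = 4 + 2 M$ ($d{\left(M \right)} = 2 M + 4 = 4 + 2 M$)
$m = 8$ ($m = 0 + \left(4 + 2 \cdot 2\right) = 0 + \left(4 + 4\right) = 0 + 8 = 8$)
$V{\left(r \right)} = 1$
$a{\left(x,b \right)} = 3 + \frac{b x}{2}$ ($a{\left(x,b \right)} = 3 + \frac{x b}{2} = 3 + \frac{b x}{2}$)
$- 45 \left(\left(51 - 52\right) + a{\left(V{\left(-4 \right)},m \right)}\right) + 124 = - 45 \left(\left(51 - 52\right) + \left(3 + \frac{1}{2} \cdot 8 \cdot 1\right)\right) + 124 = - 45 \left(-1 + \left(3 + 4\right)\right) + 124 = - 45 \left(-1 + 7\right) + 124 = \left(-45\right) 6 + 124 = -270 + 124 = -146$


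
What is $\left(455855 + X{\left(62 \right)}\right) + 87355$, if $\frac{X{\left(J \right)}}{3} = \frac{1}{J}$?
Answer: $\frac{33679023}{62} \approx 5.4321 \cdot 10^{5}$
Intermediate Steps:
$X{\left(J \right)} = \frac{3}{J}$
$\left(455855 + X{\left(62 \right)}\right) + 87355 = \left(455855 + \frac{3}{62}\right) + 87355 = \frac{28263013}{62} + 87355 = \frac{33679023}{62}$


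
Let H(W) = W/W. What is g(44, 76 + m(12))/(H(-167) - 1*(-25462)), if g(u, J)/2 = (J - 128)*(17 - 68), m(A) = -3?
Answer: 5610/25463 ≈ 0.22032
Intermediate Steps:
g(u, J) = 13056 - 102*J (g(u, J) = 2*((J - 128)*(17 - 68)) = 2*((-128 + J)*(-51)) = 2*(6528 - 51*J) = 13056 - 102*J)
H(W) = 1
g(44, 76 + m(12))/(H(-167) - 1*(-25462)) = (13056 - 102*(76 - 3))/(1 - 1*(-25462)) = (13056 - 102*73)/(1 + 25462) = (13056 - 7446)/25463 = 5610*(1/25463) = 5610/25463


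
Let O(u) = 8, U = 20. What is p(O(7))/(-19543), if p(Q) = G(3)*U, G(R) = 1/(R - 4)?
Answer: 20/19543 ≈ 0.0010234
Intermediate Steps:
G(R) = 1/(-4 + R)
p(Q) = -20 (p(Q) = 20/(-4 + 3) = 20/(-1) = -1*20 = -20)
p(O(7))/(-19543) = -20/(-19543) = -20*(-1/19543) = 20/19543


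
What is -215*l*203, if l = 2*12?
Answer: -1047480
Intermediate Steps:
l = 24
-215*l*203 = -215*24*203 = -5160*203 = -1047480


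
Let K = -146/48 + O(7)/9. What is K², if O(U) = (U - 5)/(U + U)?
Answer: 2325625/254016 ≈ 9.1554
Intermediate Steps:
O(U) = (-5 + U)/(2*U) (O(U) = (-5 + U)/((2*U)) = (-5 + U)*(1/(2*U)) = (-5 + U)/(2*U))
K = -1525/504 (K = -146/48 + ((½)*(-5 + 7)/7)/9 = -146*1/48 + ((½)*(⅐)*2)*(⅑) = -73/24 + (⅐)*(⅑) = -73/24 + 1/63 = -1525/504 ≈ -3.0258)
K² = (-1525/504)² = 2325625/254016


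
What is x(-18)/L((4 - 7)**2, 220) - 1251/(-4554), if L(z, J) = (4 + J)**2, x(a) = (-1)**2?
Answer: 3487485/12694528 ≈ 0.27472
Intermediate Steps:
x(a) = 1
x(-18)/L((4 - 7)**2, 220) - 1251/(-4554) = 1/(4 + 220)**2 - 1251/(-4554) = 1/224**2 - 1251*(-1/4554) = 1/50176 + 139/506 = 3487485/12694528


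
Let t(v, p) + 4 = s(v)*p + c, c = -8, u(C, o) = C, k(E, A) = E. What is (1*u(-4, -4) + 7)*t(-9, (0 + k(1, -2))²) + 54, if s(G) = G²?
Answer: 261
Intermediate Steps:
t(v, p) = -12 + p*v² (t(v, p) = -4 + (v²*p - 8) = -4 + (p*v² - 8) = -4 + (-8 + p*v²) = -12 + p*v²)
(1*u(-4, -4) + 7)*t(-9, (0 + k(1, -2))²) + 54 = (1*(-4) + 7)*(-12 + (0 + 1)²*(-9)²) + 54 = (-4 + 7)*(-12 + 1²*81) + 54 = 3*(-12 + 1*81) + 54 = 3*(-12 + 81) + 54 = 3*69 + 54 = 207 + 54 = 261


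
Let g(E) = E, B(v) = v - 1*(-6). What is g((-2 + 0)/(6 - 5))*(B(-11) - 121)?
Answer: 252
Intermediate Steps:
B(v) = 6 + v (B(v) = v + 6 = 6 + v)
g((-2 + 0)/(6 - 5))*(B(-11) - 121) = ((-2 + 0)/(6 - 5))*((6 - 11) - 121) = (-2/1)*(-5 - 121) = -2*1*(-126) = -2*(-126) = 252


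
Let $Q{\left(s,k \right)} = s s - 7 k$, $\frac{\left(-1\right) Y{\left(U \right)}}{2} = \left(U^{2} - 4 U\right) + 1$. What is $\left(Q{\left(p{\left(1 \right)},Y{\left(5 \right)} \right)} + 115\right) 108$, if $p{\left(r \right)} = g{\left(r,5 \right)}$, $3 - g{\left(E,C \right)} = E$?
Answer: $21924$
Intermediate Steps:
$g{\left(E,C \right)} = 3 - E$
$p{\left(r \right)} = 3 - r$
$Y{\left(U \right)} = -2 - 2 U^{2} + 8 U$ ($Y{\left(U \right)} = - 2 \left(\left(U^{2} - 4 U\right) + 1\right) = - 2 \left(1 + U^{2} - 4 U\right) = -2 - 2 U^{2} + 8 U$)
$Q{\left(s,k \right)} = s^{2} - 7 k$
$\left(Q{\left(p{\left(1 \right)},Y{\left(5 \right)} \right)} + 115\right) 108 = \left(\left(\left(3 - 1\right)^{2} - 7 \left(-2 - 2 \cdot 5^{2} + 8 \cdot 5\right)\right) + 115\right) 108 = \left(\left(\left(3 - 1\right)^{2} - 7 \left(-2 - 50 + 40\right)\right) + 115\right) 108 = \left(\left(2^{2} - 7 \left(-2 - 50 + 40\right)\right) + 115\right) 108 = \left(\left(4 - -84\right) + 115\right) 108 = \left(\left(4 + 84\right) + 115\right) 108 = \left(88 + 115\right) 108 = 203 \cdot 108 = 21924$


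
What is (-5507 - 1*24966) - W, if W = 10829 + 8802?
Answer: -50104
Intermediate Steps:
W = 19631
(-5507 - 1*24966) - W = (-5507 - 1*24966) - 1*19631 = (-5507 - 24966) - 19631 = -30473 - 19631 = -50104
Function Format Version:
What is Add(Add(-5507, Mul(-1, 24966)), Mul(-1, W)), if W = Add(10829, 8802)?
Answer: -50104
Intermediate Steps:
W = 19631
Add(Add(-5507, Mul(-1, 24966)), Mul(-1, W)) = Add(Add(-5507, Mul(-1, 24966)), Mul(-1, 19631)) = Add(Add(-5507, -24966), -19631) = Add(-30473, -19631) = -50104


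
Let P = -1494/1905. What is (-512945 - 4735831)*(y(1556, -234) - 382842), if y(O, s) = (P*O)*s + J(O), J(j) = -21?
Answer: 324343982133288/635 ≈ 5.1078e+11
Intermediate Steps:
P = -498/635 (P = -1494*1/1905 = -498/635 ≈ -0.78425)
y(O, s) = -21 - 498*O*s/635 (y(O, s) = (-498*O/635)*s - 21 = -498*O*s/635 - 21 = -21 - 498*O*s/635)
(-512945 - 4735831)*(y(1556, -234) - 382842) = (-512945 - 4735831)*((-21 - 498/635*1556*(-234)) - 382842) = -5248776*((-21 + 181323792/635) - 382842) = -5248776*(181310457/635 - 382842) = -5248776*(-61794213/635) = 324343982133288/635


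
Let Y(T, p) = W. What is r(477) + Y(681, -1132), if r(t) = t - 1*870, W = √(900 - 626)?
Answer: -393 + √274 ≈ -376.45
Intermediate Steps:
W = √274 ≈ 16.553
r(t) = -870 + t (r(t) = t - 870 = -870 + t)
Y(T, p) = √274
r(477) + Y(681, -1132) = (-870 + 477) + √274 = -393 + √274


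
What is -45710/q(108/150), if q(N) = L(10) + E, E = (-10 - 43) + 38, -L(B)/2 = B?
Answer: 1306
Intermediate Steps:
L(B) = -2*B
E = -15 (E = -53 + 38 = -15)
q(N) = -35 (q(N) = -2*10 - 15 = -20 - 15 = -35)
-45710/q(108/150) = -45710/(-35) = -45710*(-1/35) = 1306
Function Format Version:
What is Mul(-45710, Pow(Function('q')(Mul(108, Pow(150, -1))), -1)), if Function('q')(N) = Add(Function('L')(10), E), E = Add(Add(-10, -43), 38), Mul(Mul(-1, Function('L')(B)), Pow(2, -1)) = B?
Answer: 1306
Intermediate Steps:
Function('L')(B) = Mul(-2, B)
E = -15 (E = Add(-53, 38) = -15)
Function('q')(N) = -35 (Function('q')(N) = Add(Mul(-2, 10), -15) = Add(-20, -15) = -35)
Mul(-45710, Pow(Function('q')(Mul(108, Pow(150, -1))), -1)) = Mul(-45710, Pow(-35, -1)) = Mul(-45710, Rational(-1, 35)) = 1306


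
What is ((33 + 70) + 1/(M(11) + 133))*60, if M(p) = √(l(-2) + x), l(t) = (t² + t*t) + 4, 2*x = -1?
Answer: 14567324/2357 - 4*√46/2357 ≈ 6180.4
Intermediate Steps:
x = -½ (x = (½)*(-1) = -½ ≈ -0.50000)
l(t) = 4 + 2*t² (l(t) = (t² + t²) + 4 = 2*t² + 4 = 4 + 2*t²)
M(p) = √46/2 (M(p) = √((4 + 2*(-2)²) - ½) = √((4 + 2*4) - ½) = √((4 + 8) - ½) = √(12 - ½) = √(23/2) = √46/2)
((33 + 70) + 1/(M(11) + 133))*60 = ((33 + 70) + 1/(√46/2 + 133))*60 = (103 + 1/(133 + √46/2))*60 = 6180 + 60/(133 + √46/2)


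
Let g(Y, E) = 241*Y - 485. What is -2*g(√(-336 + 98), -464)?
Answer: 970 - 482*I*√238 ≈ 970.0 - 7435.9*I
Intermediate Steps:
g(Y, E) = -485 + 241*Y
-2*g(√(-336 + 98), -464) = -2*(-485 + 241*√(-336 + 98)) = -2*(-485 + 241*√(-238)) = -2*(-485 + 241*(I*√238)) = -2*(-485 + 241*I*√238) = 970 - 482*I*√238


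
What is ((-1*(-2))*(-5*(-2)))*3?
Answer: 60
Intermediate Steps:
((-1*(-2))*(-5*(-2)))*3 = (2*10)*3 = 20*3 = 60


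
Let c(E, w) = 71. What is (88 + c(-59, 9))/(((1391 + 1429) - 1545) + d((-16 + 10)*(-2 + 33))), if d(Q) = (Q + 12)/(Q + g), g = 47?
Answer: 7367/59133 ≈ 0.12458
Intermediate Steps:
d(Q) = (12 + Q)/(47 + Q) (d(Q) = (Q + 12)/(Q + 47) = (12 + Q)/(47 + Q))
(88 + c(-59, 9))/(((1391 + 1429) - 1545) + d((-16 + 10)*(-2 + 33))) = (88 + 71)/(((1391 + 1429) - 1545) + (12 + (-16 + 10)*(-2 + 33))/(47 + (-16 + 10)*(-2 + 33))) = 159/((2820 - 1545) + (12 - 6*31)/(47 - 6*31)) = 159/(1275 + (12 - 186)/(47 - 186)) = 159/(1275 - 174/(-139)) = 159/(1275 - 1/139*(-174)) = 159/(1275 + 174/139) = 159/(177399/139) = 159*(139/177399) = 7367/59133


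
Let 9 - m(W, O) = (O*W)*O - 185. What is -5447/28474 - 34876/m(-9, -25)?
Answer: -44554579/7203922 ≈ -6.1848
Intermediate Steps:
m(W, O) = 194 - W*O² (m(W, O) = 9 - ((O*W)*O - 185) = 9 - (W*O² - 185) = 9 - (-185 + W*O²) = 9 + (185 - W*O²) = 194 - W*O²)
-5447/28474 - 34876/m(-9, -25) = -5447/28474 - 34876/(194 - 1*(-9)*(-25)²) = -5447*1/28474 - 34876/(194 - 1*(-9)*625) = -5447/28474 - 34876/(194 + 5625) = -5447/28474 - 34876/5819 = -44554579/7203922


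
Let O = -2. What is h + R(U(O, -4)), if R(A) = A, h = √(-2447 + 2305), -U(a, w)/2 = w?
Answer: 8 + I*√142 ≈ 8.0 + 11.916*I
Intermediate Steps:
U(a, w) = -2*w
h = I*√142 (h = √(-142) = I*√142 ≈ 11.916*I)
h + R(U(O, -4)) = I*√142 - 2*(-4) = I*√142 + 8 = 8 + I*√142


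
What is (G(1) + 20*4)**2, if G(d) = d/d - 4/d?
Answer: 5929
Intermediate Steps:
G(d) = 1 - 4/d
(G(1) + 20*4)**2 = ((-4 + 1)/1 + 20*4)**2 = (1*(-3) + 80)**2 = (-3 + 80)**2 = 77**2 = 5929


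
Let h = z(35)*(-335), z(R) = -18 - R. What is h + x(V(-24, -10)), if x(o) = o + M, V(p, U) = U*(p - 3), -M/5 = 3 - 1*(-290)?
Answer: 16560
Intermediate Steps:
M = -1465 (M = -5*(3 - 1*(-290)) = -5*(3 + 290) = -5*293 = -1465)
V(p, U) = U*(-3 + p)
h = 17755 (h = (-18 - 1*35)*(-335) = (-18 - 35)*(-335) = -53*(-335) = 17755)
x(o) = -1465 + o (x(o) = o - 1465 = -1465 + o)
h + x(V(-24, -10)) = 17755 + (-1465 - 10*(-3 - 24)) = 17755 + (-1465 - 10*(-27)) = 17755 + (-1465 + 270) = 17755 - 1195 = 16560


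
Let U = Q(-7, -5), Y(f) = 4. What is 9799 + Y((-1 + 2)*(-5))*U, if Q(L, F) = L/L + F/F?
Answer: 9807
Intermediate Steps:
Q(L, F) = 2 (Q(L, F) = 1 + 1 = 2)
U = 2
9799 + Y((-1 + 2)*(-5))*U = 9799 + 4*2 = 9799 + 8 = 9807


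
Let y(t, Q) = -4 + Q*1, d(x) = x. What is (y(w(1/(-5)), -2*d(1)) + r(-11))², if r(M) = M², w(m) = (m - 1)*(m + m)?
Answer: 13225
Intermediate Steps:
w(m) = 2*m*(-1 + m) (w(m) = (-1 + m)*(2*m) = 2*m*(-1 + m))
y(t, Q) = -4 + Q
(y(w(1/(-5)), -2*d(1)) + r(-11))² = ((-4 - 2*1) + (-11)²)² = ((-4 - 2) + 121)² = (-6 + 121)² = 115² = 13225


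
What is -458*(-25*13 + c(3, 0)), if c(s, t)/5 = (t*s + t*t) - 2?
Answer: 153430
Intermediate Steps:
c(s, t) = -10 + 5*t**2 + 5*s*t (c(s, t) = 5*((t*s + t*t) - 2) = 5*((s*t + t**2) - 2) = 5*((t**2 + s*t) - 2) = 5*(-2 + t**2 + s*t) = -10 + 5*t**2 + 5*s*t)
-458*(-25*13 + c(3, 0)) = -458*(-25*13 + (-10 + 5*0**2 + 5*3*0)) = -458*(-325 + (-10 + 5*0 + 0)) = -458*(-325 + (-10 + 0 + 0)) = -458*(-325 - 10) = -458*(-335) = 153430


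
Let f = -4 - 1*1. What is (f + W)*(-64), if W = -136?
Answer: 9024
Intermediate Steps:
f = -5 (f = -4 - 1 = -5)
(f + W)*(-64) = (-5 - 136)*(-64) = -141*(-64) = 9024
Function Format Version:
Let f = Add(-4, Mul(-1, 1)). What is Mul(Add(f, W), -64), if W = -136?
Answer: 9024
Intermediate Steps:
f = -5 (f = Add(-4, -1) = -5)
Mul(Add(f, W), -64) = Mul(Add(-5, -136), -64) = Mul(-141, -64) = 9024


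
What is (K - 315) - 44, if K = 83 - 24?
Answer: -300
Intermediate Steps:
K = 59
(K - 315) - 44 = (59 - 315) - 44 = -256 - 44 = -300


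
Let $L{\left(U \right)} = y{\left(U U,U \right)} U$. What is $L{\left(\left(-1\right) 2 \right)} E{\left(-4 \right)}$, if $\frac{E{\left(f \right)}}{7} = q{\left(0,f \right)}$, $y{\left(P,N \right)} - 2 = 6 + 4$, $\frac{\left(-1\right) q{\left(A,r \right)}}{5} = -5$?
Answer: $-4200$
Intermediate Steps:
$q{\left(A,r \right)} = 25$ ($q{\left(A,r \right)} = \left(-5\right) \left(-5\right) = 25$)
$y{\left(P,N \right)} = 12$ ($y{\left(P,N \right)} = 2 + \left(6 + 4\right) = 2 + 10 = 12$)
$E{\left(f \right)} = 175$ ($E{\left(f \right)} = 7 \cdot 25 = 175$)
$L{\left(U \right)} = 12 U$
$L{\left(\left(-1\right) 2 \right)} E{\left(-4 \right)} = 12 \left(\left(-1\right) 2\right) 175 = 12 \left(-2\right) 175 = \left(-24\right) 175 = -4200$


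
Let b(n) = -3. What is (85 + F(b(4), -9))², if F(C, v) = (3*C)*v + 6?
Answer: 29584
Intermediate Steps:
F(C, v) = 6 + 3*C*v (F(C, v) = 3*C*v + 6 = 6 + 3*C*v)
(85 + F(b(4), -9))² = (85 + (6 + 3*(-3)*(-9)))² = (85 + (6 + 81))² = (85 + 87)² = 172² = 29584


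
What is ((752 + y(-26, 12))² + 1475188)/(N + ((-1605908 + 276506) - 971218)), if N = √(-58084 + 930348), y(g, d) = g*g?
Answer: -1010654313830/661606439017 - 878593*√218066/661606439017 ≈ -1.5282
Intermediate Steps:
y(g, d) = g²
N = 2*√218066 (N = √872264 = 2*√218066 ≈ 933.95)
((752 + y(-26, 12))² + 1475188)/(N + ((-1605908 + 276506) - 971218)) = ((752 + (-26)²)² + 1475188)/(2*√218066 + ((-1605908 + 276506) - 971218)) = ((752 + 676)² + 1475188)/(2*√218066 + (-1329402 - 971218)) = (1428² + 1475188)/(2*√218066 - 2300620) = (2039184 + 1475188)/(-2300620 + 2*√218066) = 3514372/(-2300620 + 2*√218066)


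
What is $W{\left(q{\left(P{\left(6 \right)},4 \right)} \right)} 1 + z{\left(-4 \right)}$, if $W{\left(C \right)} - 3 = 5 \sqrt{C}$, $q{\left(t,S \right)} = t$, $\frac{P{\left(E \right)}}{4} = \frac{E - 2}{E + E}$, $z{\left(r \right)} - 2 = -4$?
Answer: $1 + \frac{10 \sqrt{3}}{3} \approx 6.7735$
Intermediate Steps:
$z{\left(r \right)} = -2$ ($z{\left(r \right)} = 2 - 4 = -2$)
$P{\left(E \right)} = \frac{2 \left(-2 + E\right)}{E}$ ($P{\left(E \right)} = 4 \frac{E - 2}{E + E} = 4 \frac{-2 + E}{2 E} = \frac{2 \left(-2 + E\right)}{E}$)
$W{\left(C \right)} = 3 + 5 \sqrt{C}$
$W{\left(q{\left(P{\left(6 \right)},4 \right)} \right)} 1 + z{\left(-4 \right)} = \left(3 + 5 \sqrt{2 - \frac{4}{6}}\right) 1 - 2 = \left(3 + 5 \sqrt{2 - \frac{2}{3}}\right) 1 - 2 = \left(3 + 5 \sqrt{\frac{4}{3}}\right) 1 - 2 = \left(3 + 5 \frac{2 \sqrt{3}}{3}\right) 1 - 2 = \left(3 + \frac{10 \sqrt{3}}{3}\right) 1 - 2 = \left(3 + \frac{10 \sqrt{3}}{3}\right) - 2 = 1 + \frac{10 \sqrt{3}}{3}$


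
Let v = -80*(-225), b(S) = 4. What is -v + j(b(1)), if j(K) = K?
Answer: -17996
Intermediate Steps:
v = 18000
-v + j(b(1)) = -1*18000 + 4 = -18000 + 4 = -17996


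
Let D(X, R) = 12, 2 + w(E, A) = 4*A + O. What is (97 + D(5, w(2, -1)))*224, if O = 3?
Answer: 24416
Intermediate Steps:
w(E, A) = 1 + 4*A (w(E, A) = -2 + (4*A + 3) = -2 + (3 + 4*A) = 1 + 4*A)
(97 + D(5, w(2, -1)))*224 = (97 + 12)*224 = 109*224 = 24416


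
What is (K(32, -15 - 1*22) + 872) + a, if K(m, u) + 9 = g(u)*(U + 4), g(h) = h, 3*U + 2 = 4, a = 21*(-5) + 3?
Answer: 1765/3 ≈ 588.33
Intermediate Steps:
a = -102 (a = -105 + 3 = -102)
U = 2/3 (U = -2/3 + (1/3)*4 = -2/3 + 4/3 = 2/3 ≈ 0.66667)
K(m, u) = -9 + 14*u/3 (K(m, u) = -9 + u*(2/3 + 4) = -9 + u*(14/3) = -9 + 14*u/3)
(K(32, -15 - 1*22) + 872) + a = ((-9 + 14*(-15 - 1*22)/3) + 872) - 102 = ((-9 + 14*(-15 - 22)/3) + 872) - 102 = ((-9 + (14/3)*(-37)) + 872) - 102 = ((-9 - 518/3) + 872) - 102 = (-545/3 + 872) - 102 = 2071/3 - 102 = 1765/3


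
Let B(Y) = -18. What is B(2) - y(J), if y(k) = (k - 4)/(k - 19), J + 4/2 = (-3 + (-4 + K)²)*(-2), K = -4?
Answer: -2702/143 ≈ -18.895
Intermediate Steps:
J = -124 (J = -2 + (-3 + (-4 - 4)²)*(-2) = -2 + (-3 + (-8)²)*(-2) = -2 + (-3 + 64)*(-2) = -2 + 61*(-2) = -2 - 122 = -124)
y(k) = (-4 + k)/(-19 + k)
B(2) - y(J) = -18 - (-4 - 124)/(-19 - 124) = -18 - (-128)/(-143) = -18 - (-1)*(-128)/143 = -18 - 1*128/143 = -18 - 128/143 = -2702/143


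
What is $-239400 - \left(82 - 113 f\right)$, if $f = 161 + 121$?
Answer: $-207616$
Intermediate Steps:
$f = 282$
$-239400 - \left(82 - 113 f\right) = -239400 - \left(82 - 31866\right) = -239400 - -31784 = -239400 + 31784 = -207616$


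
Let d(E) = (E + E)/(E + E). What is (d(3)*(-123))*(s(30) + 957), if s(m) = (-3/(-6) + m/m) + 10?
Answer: -238251/2 ≈ -1.1913e+5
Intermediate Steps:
s(m) = 23/2 (s(m) = (-3*(-⅙) + 1) + 10 = (½ + 1) + 10 = 3/2 + 10 = 23/2)
d(E) = 1 (d(E) = (2*E)/((2*E)) = (2*E)*(1/(2*E)) = 1)
(d(3)*(-123))*(s(30) + 957) = (1*(-123))*(23/2 + 957) = -123*1937/2 = -238251/2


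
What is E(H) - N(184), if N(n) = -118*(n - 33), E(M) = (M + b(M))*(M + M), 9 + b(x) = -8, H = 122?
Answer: 43438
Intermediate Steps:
b(x) = -17 (b(x) = -9 - 8 = -17)
E(M) = 2*M*(-17 + M) (E(M) = (M - 17)*(M + M) = (-17 + M)*(2*M) = 2*M*(-17 + M))
N(n) = 3894 - 118*n (N(n) = -118*(-33 + n) = 3894 - 118*n)
E(H) - N(184) = 2*122*(-17 + 122) - (3894 - 118*184) = 2*122*105 - (3894 - 21712) = 25620 - 1*(-17818) = 25620 + 17818 = 43438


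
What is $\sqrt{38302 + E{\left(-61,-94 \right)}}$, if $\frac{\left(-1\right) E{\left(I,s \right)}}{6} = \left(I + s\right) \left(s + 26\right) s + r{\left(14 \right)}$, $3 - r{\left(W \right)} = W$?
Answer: $4 \sqrt{373933} \approx 2446.0$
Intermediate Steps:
$r{\left(W \right)} = 3 - W$
$E{\left(I,s \right)} = 66 - 6 s \left(26 + s\right) \left(I + s\right)$ ($E{\left(I,s \right)} = - 6 \left(\left(I + s\right) \left(s + 26\right) s + \left(3 - 14\right)\right) = - 6 \left(\left(I + s\right) \left(26 + s\right) s + \left(3 - 14\right)\right) = - 6 \left(\left(26 + s\right) \left(I + s\right) s - 11\right) = - 6 \left(s \left(26 + s\right) \left(I + s\right) - 11\right) = - 6 \left(-11 + s \left(26 + s\right) \left(I + s\right)\right) = 66 - 6 s \left(26 + s\right) \left(I + s\right)$)
$\sqrt{38302 + E{\left(-61,-94 \right)}} = \sqrt{38302 - \left(-66 - 4983504 - 1855560 + 894504\right)} = \sqrt{38302 - \left(-2710650 - 3233976\right)} = \sqrt{38302 + \left(66 - 1378416 + 4983504 - 894504 + 3233976\right)} = \sqrt{38302 + 5944626} = \sqrt{5982928} = 4 \sqrt{373933}$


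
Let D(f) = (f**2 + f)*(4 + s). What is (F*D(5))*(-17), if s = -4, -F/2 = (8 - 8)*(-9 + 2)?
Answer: 0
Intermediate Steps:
F = 0 (F = -2*(8 - 8)*(-9 + 2) = -0*(-7) = -2*0 = 0)
D(f) = 0 (D(f) = (f**2 + f)*(4 - 4) = (f + f**2)*0 = 0)
(F*D(5))*(-17) = (0*0)*(-17) = 0*(-17) = 0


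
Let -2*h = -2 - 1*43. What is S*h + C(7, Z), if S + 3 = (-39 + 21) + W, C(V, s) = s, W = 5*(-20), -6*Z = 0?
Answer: -5445/2 ≈ -2722.5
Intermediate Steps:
Z = 0 (Z = -⅙*0 = 0)
W = -100
h = 45/2 (h = -(-2 - 1*43)/2 = -(-2 - 43)/2 = -½*(-45) = 45/2 ≈ 22.500)
S = -121 (S = -3 + ((-39 + 21) - 100) = -3 + (-18 - 100) = -3 - 118 = -121)
S*h + C(7, Z) = -121*45/2 + 0 = -5445/2 + 0 = -5445/2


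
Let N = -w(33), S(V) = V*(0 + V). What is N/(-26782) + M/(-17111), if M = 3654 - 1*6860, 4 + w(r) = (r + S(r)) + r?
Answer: 105557853/458266802 ≈ 0.23034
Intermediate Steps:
S(V) = V² (S(V) = V*V = V²)
w(r) = -4 + r² + 2*r (w(r) = -4 + ((r + r²) + r) = -4 + (r² + 2*r) = -4 + r² + 2*r)
M = -3206 (M = 3654 - 6860 = -3206)
N = -1151 (N = -(-4 + 33² + 2*33) = -(-4 + 1089 + 66) = -1*1151 = -1151)
N/(-26782) + M/(-17111) = -1151/(-26782) - 3206/(-17111) = -1151*(-1/26782) - 3206*(-1/17111) = 1151/26782 + 3206/17111 = 105557853/458266802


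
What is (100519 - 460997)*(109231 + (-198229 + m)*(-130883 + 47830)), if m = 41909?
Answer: -4680069360863298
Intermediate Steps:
(100519 - 460997)*(109231 + (-198229 + m)*(-130883 + 47830)) = (100519 - 460997)*(109231 + (-198229 + 41909)*(-130883 + 47830)) = -360478*(109231 - 156320*(-83053)) = -360478*(109231 + 12982844960) = -360478*12982954191 = -4680069360863298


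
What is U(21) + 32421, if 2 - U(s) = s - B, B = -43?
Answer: 32359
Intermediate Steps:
U(s) = -41 - s (U(s) = 2 - (s - 1*(-43)) = 2 - (s + 43) = 2 - (43 + s) = 2 + (-43 - s) = -41 - s)
U(21) + 32421 = (-41 - 1*21) + 32421 = (-41 - 21) + 32421 = -62 + 32421 = 32359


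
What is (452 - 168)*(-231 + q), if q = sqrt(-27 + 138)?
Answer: -65604 + 284*sqrt(111) ≈ -62612.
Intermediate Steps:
q = sqrt(111) ≈ 10.536
(452 - 168)*(-231 + q) = (452 - 168)*(-231 + sqrt(111)) = 284*(-231 + sqrt(111)) = -65604 + 284*sqrt(111)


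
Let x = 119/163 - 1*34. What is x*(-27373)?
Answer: 148443779/163 ≈ 9.1070e+5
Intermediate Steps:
x = -5423/163 (x = 119*(1/163) - 34 = 119/163 - 34 = -5423/163 ≈ -33.270)
x*(-27373) = -5423/163*(-27373) = 148443779/163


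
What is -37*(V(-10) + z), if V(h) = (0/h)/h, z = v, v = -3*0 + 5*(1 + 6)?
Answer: -1295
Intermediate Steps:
v = 35 (v = 0 + 5*7 = 0 + 35 = 35)
z = 35
V(h) = 0 (V(h) = 0/h = 0)
-37*(V(-10) + z) = -37*(0 + 35) = -37*35 = -1295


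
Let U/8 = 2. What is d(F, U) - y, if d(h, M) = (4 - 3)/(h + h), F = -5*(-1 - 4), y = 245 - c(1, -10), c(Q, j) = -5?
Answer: -12499/50 ≈ -249.98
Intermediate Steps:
U = 16 (U = 8*2 = 16)
y = 250 (y = 245 - 1*(-5) = 245 + 5 = 250)
F = 25 (F = -5*(-5) = 25)
d(h, M) = 1/(2*h)
d(F, U) - y = (½)/25 - 1*250 = (½)*(1/25) - 250 = 1/50 - 250 = -12499/50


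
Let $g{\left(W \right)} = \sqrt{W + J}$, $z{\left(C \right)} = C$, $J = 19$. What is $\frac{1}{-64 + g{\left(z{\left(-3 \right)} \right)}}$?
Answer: $- \frac{1}{60} \approx -0.016667$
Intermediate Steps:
$g{\left(W \right)} = \sqrt{19 + W}$ ($g{\left(W \right)} = \sqrt{W + 19} = \sqrt{19 + W}$)
$\frac{1}{-64 + g{\left(z{\left(-3 \right)} \right)}} = \frac{1}{-64 + \sqrt{19 - 3}} = \frac{1}{-64 + \sqrt{16}} = \frac{1}{-64 + 4} = \frac{1}{-60} = - \frac{1}{60}$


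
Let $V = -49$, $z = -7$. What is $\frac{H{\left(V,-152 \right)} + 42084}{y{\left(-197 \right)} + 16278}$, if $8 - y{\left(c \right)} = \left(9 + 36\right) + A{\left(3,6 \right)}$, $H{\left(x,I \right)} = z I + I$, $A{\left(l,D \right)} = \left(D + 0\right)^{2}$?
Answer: $\frac{42996}{16205} \approx 2.6533$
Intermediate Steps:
$A{\left(l,D \right)} = D^{2}$
$H{\left(x,I \right)} = - 6 I$ ($H{\left(x,I \right)} = - 7 I + I = - 6 I$)
$y{\left(c \right)} = -73$ ($y{\left(c \right)} = 8 - \left(\left(9 + 36\right) + 6^{2}\right) = 8 - \left(45 + 36\right) = 8 - 81 = -73$)
$\frac{H{\left(V,-152 \right)} + 42084}{y{\left(-197 \right)} + 16278} = \frac{\left(-6\right) \left(-152\right) + 42084}{-73 + 16278} = \frac{912 + 42084}{16205} = 42996 \cdot \frac{1}{16205} = \frac{42996}{16205}$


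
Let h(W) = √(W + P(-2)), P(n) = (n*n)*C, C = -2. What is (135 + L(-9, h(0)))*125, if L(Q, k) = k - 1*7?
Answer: 16000 + 250*I*√2 ≈ 16000.0 + 353.55*I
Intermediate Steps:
P(n) = -2*n² (P(n) = (n*n)*(-2) = n²*(-2) = -2*n²)
h(W) = √(-8 + W) (h(W) = √(W - 2*(-2)²) = √(W - 2*4) = √(W - 8) = √(-8 + W))
L(Q, k) = -7 + k (L(Q, k) = k - 7 = -7 + k)
(135 + L(-9, h(0)))*125 = (135 + (-7 + √(-8 + 0)))*125 = (135 + (-7 + √(-8)))*125 = (135 + (-7 + 2*I*√2))*125 = (128 + 2*I*√2)*125 = 16000 + 250*I*√2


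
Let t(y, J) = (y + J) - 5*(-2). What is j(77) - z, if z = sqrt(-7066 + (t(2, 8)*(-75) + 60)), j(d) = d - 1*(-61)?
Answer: 138 - I*sqrt(8506) ≈ 138.0 - 92.228*I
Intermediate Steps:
t(y, J) = 10 + J + y (t(y, J) = (J + y) + 10 = 10 + J + y)
j(d) = 61 + d (j(d) = d + 61 = 61 + d)
z = I*sqrt(8506) (z = sqrt(-7066 + ((10 + 8 + 2)*(-75) + 60)) = sqrt(-7066 + (20*(-75) + 60)) = sqrt(-7066 + (-1500 + 60)) = sqrt(-7066 - 1440) = sqrt(-8506) = I*sqrt(8506) ≈ 92.228*I)
j(77) - z = (61 + 77) - I*sqrt(8506) = 138 - I*sqrt(8506)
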